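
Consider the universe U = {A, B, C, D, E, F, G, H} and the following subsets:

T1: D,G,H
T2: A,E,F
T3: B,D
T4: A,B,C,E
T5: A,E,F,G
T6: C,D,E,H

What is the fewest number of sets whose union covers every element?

T1, T2, T4 together cover {A, B, C, D, E, F, G, H} — every element.
No 2 of the 6 sets cover everything (all 15 pairs fall short), so 3 is minimum.

3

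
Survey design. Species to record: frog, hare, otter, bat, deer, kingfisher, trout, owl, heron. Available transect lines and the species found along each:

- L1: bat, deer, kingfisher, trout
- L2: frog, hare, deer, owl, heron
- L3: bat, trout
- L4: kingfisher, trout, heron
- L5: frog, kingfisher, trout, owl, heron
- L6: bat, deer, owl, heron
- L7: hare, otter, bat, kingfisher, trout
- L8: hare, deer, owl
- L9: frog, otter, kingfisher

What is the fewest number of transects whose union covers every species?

L2, L7 together cover {frog, hare, otter, bat, deer, kingfisher, trout, owl, heron} — every species.
No single transect contains all 9 species, so 2 is optimal.

2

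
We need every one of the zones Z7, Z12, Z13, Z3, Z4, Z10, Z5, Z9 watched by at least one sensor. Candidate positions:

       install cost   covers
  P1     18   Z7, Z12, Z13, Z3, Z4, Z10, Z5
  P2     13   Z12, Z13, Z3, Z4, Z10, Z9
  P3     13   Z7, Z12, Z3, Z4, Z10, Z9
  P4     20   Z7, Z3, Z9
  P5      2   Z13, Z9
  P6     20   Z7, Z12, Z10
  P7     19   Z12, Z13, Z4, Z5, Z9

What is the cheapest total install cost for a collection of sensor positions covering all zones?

P1, P5 cover every zone at install cost 18 + 2 = 20.
Any cover uses at least 2 sensor positions; among all covering selections none totals below 20.

20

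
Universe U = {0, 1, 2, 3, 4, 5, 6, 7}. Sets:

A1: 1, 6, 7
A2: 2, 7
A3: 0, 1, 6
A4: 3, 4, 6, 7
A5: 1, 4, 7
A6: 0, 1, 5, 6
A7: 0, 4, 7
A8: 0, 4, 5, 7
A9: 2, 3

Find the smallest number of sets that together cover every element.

3

A1, A8, A9 together cover {0, 1, 2, 3, 4, 5, 6, 7} — every element.
No 2 of the 9 sets cover everything (all 36 pairs fall short), so 3 is minimum.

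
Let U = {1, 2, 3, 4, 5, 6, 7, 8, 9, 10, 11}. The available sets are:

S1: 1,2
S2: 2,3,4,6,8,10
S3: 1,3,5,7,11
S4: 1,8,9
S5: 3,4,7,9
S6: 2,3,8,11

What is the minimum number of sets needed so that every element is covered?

S2, S3, S4 together cover {1, 2, 3, 4, 5, 6, 7, 8, 9, 10, 11} — every element.
No 2 of the 6 sets cover everything (all 15 pairs fall short), so 3 is minimum.

3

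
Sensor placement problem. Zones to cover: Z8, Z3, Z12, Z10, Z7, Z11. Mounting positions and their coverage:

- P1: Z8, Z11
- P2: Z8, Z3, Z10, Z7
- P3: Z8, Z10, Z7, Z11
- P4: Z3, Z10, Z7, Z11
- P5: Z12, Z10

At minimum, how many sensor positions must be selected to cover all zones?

P1, P2, P5 together cover {Z8, Z3, Z12, Z10, Z7, Z11} — every zone.
No 2 of the 5 sensor positions cover everything (all 10 pairs fall short), so 3 is minimum.

3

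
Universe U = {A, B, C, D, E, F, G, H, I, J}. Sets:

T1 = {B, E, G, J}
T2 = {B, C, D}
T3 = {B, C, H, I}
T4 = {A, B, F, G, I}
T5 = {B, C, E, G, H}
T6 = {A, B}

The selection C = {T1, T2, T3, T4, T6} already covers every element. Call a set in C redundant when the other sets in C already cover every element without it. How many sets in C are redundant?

Drop T1: E, J uncovered — not redundant.
Drop T2: D uncovered — not redundant.
Drop T3: H uncovered — not redundant.
Drop T4: F uncovered — not redundant.
Drop T6: the rest still cover every element — redundant.
1 redundant: T6.

1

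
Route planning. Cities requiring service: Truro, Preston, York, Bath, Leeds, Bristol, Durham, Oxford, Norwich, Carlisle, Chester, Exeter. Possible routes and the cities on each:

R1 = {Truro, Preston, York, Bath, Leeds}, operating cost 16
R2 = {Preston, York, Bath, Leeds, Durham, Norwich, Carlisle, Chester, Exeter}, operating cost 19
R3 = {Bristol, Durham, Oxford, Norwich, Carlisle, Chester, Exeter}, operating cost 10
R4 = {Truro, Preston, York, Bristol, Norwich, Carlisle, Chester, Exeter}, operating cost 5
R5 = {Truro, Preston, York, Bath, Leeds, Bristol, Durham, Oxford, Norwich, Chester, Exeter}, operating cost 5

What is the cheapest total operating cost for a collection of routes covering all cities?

R4, R5 cover every city at operating cost 5 + 5 = 10.
Any cover uses at least 2 routes; among all covering selections none totals below 10.

10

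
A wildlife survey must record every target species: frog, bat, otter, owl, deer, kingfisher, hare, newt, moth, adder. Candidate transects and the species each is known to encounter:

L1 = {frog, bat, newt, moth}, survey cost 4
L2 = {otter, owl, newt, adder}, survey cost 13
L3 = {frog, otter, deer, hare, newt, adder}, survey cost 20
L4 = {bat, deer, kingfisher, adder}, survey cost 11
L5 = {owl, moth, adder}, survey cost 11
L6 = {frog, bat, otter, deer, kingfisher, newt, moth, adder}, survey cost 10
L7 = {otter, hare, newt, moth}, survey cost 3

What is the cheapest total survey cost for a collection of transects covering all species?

24

L5, L6, L7 cover every species at survey cost 11 + 10 + 3 = 24.
Any cover uses at least 3 transects; among all covering selections none totals below 24.
Greedy by coverage-per-survey cost would pick L7, L1, L6, L5 for 28 — worse than the optimum 24.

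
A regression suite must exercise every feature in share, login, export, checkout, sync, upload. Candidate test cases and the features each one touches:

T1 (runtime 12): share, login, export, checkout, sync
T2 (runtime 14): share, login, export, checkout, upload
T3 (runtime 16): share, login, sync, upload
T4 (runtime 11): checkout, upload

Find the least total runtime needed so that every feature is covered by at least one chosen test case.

T1, T4 cover every feature at runtime 12 + 11 = 23.
Any cover uses at least 2 test cases; among all covering selections none totals below 23.

23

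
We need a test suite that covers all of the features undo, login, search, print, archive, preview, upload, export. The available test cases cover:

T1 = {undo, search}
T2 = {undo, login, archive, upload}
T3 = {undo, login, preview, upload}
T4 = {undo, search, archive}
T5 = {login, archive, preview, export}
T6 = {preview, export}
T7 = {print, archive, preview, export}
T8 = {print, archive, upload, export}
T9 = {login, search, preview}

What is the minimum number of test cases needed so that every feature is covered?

3

T1, T2, T7 together cover {undo, login, search, print, archive, preview, upload, export} — every feature.
No 2 of the 9 test cases cover everything (all 36 pairs fall short), so 3 is minimum.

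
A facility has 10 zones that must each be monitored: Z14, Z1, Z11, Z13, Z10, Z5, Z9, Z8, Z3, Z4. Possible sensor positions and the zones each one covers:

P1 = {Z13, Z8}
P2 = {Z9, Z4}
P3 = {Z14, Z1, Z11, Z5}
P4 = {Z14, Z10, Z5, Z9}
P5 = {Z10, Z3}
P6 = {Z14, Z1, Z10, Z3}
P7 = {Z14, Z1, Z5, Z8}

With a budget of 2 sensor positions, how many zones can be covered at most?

6

Choosing P1, P3 covers {Z14, Z1, Z11, Z13, Z5, Z8} — 6 zones.
No choice of 2 sensor positions does better; here Z10, Z9, Z3, Z4 are left uncovered.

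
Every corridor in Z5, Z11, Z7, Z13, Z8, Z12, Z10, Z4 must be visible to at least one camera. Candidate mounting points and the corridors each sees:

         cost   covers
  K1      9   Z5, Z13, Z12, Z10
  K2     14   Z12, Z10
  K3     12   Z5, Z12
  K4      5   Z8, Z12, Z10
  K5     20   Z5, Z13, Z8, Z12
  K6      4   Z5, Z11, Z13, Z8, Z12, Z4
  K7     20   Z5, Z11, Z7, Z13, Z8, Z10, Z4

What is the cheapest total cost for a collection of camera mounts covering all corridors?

24

K6, K7 cover every corridor at cost 4 + 20 = 24.
Any cover uses at least 2 camera mounts; among all covering selections none totals below 24.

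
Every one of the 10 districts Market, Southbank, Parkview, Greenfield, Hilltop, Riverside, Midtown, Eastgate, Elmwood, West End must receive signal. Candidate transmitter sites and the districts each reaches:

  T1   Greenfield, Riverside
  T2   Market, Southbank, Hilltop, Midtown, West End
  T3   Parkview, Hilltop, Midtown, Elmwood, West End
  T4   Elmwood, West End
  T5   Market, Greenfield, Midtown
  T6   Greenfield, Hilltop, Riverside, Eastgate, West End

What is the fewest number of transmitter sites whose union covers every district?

T2, T3, T6 together cover {Market, Southbank, Parkview, Greenfield, Hilltop, Riverside, Midtown, Eastgate, Elmwood, West End} — every district.
No 2 of the 6 transmitter sites cover everything (all 15 pairs fall short), so 3 is minimum.

3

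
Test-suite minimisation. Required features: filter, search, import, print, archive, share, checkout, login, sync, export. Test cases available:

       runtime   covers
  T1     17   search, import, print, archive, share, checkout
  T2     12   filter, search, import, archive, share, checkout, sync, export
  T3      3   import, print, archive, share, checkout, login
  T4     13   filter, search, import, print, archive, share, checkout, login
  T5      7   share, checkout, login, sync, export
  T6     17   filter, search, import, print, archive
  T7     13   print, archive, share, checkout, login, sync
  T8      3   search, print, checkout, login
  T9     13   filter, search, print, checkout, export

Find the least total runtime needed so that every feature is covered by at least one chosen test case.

T2, T3 cover every feature at runtime 12 + 3 = 15.
Any cover uses at least 2 test cases; among all covering selections none totals below 15.

15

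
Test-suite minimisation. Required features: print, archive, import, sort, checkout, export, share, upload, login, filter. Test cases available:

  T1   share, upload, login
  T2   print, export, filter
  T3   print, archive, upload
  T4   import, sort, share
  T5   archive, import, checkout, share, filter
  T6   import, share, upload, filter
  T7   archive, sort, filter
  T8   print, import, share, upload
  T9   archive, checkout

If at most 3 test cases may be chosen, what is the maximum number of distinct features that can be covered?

Choosing T1, T2, T5 covers {print, archive, import, checkout, export, share, upload, login, filter} — 9 features.
No choice of 3 test cases does better; here sort is left uncovered.

9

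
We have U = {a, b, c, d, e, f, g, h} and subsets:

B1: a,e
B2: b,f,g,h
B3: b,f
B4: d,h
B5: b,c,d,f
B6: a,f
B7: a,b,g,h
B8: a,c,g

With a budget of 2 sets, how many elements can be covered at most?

Choosing B5, B7 covers {a, b, c, d, f, g, h} — 7 elements.
No choice of 2 sets does better; here e is left uncovered.

7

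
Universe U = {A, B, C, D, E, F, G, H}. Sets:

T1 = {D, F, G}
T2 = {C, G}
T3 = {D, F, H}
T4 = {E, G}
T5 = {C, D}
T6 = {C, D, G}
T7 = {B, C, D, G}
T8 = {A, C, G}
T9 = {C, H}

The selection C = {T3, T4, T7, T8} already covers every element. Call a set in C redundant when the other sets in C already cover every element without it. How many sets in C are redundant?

0

Drop T3: F, H uncovered — not redundant.
Drop T4: E uncovered — not redundant.
Drop T7: B uncovered — not redundant.
Drop T8: A uncovered — not redundant.
None of the sets in C is redundant.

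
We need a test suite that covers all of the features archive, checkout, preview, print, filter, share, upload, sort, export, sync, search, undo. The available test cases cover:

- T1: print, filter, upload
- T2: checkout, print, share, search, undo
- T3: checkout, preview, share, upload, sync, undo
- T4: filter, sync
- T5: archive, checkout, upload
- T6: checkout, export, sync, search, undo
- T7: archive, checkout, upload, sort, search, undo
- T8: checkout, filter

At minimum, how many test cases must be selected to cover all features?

T1, T3, T6, T7 together cover {archive, checkout, preview, print, filter, share, upload, sort, export, sync, search, undo} — every feature.
No 3 of the 8 test cases cover everything (all 56 triples fall short), so 4 is minimum.

4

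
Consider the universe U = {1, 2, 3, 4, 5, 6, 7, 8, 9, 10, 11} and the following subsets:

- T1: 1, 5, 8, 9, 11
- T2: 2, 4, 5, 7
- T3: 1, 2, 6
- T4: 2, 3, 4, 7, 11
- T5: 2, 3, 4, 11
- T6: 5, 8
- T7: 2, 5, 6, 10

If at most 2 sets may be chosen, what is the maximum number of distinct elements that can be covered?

Choosing T1, T4 covers {1, 2, 3, 4, 5, 7, 8, 9, 11} — 9 elements.
No choice of 2 sets does better; here 6, 10 are left uncovered.

9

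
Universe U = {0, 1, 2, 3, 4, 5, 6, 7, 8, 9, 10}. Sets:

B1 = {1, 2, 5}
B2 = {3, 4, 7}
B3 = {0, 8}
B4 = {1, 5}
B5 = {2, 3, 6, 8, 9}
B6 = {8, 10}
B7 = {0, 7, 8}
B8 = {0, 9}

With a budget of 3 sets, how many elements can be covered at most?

9

Choosing B1, B2, B5 covers {1, 2, 3, 4, 5, 6, 7, 8, 9} — 9 elements.
No choice of 3 sets does better; here 0, 10 are left uncovered.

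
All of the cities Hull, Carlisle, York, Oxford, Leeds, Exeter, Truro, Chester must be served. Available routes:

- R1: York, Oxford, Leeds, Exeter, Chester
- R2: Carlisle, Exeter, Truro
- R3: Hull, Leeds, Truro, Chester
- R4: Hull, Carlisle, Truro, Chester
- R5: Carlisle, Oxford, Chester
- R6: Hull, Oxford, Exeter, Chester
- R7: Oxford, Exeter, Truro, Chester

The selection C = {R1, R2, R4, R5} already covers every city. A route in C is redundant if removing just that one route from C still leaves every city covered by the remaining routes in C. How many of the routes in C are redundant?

2

Drop R1: York, Leeds uncovered — not redundant.
Drop R2: the rest still cover every city — redundant.
Drop R4: Hull uncovered — not redundant.
Drop R5: the rest still cover every city — redundant.
2 redundant: R2, R5.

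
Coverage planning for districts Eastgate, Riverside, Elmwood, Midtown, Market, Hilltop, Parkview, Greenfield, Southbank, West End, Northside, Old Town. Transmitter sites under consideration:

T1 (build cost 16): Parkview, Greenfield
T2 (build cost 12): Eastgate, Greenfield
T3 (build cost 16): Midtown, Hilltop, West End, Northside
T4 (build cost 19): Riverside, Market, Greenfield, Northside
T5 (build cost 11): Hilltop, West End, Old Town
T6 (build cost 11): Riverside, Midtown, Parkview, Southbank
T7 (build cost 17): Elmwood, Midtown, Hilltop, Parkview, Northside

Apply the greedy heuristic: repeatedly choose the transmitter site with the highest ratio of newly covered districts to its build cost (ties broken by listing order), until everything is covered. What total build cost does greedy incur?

70

Pick 1: T6 adds 4 new (Riverside, Midtown, Parkview, Southbank) at build cost 11 (ratio 4/11).
Pick 2: T5 adds 3 new (Hilltop, West End, Old Town) at build cost 11 (ratio 3/11).
Pick 3: T2 adds 2 new (Eastgate, Greenfield) at build cost 12 (ratio 2/12).
Pick 4: T7 adds 2 new (Elmwood, Northside) at build cost 17 (ratio 2/17).
Pick 5: T4 adds 1 new (Market) at build cost 19 (ratio 1/19).
Greedy total build cost: 11 + 11 + 12 + 17 + 19 = 70.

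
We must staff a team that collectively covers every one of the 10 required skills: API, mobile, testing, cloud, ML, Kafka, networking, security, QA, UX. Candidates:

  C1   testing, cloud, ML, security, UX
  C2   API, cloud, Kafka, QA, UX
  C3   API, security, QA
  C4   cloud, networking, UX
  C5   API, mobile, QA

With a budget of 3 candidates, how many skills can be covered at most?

Choosing C1, C2, C4 covers {API, testing, cloud, ML, Kafka, networking, security, QA, UX} — 9 skills.
No choice of 3 candidates does better; here mobile is left uncovered.

9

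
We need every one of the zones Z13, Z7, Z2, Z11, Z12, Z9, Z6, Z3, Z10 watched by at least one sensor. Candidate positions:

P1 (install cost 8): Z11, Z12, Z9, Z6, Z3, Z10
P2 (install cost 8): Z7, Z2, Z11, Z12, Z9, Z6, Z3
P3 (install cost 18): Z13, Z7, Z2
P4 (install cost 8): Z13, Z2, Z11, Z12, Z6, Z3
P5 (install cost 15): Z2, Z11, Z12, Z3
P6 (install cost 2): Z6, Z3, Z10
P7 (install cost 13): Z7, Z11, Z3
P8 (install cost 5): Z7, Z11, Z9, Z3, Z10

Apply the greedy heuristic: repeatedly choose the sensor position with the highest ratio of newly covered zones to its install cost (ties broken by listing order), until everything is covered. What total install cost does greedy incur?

18

Pick 1: P6 adds 3 new (Z6, Z3, Z10) at install cost 2 (ratio 3/2).
Pick 2: P2 adds 5 new (Z7, Z2, Z11, Z12, Z9) at install cost 8 (ratio 5/8).
Pick 3: P4 adds 1 new (Z13) at install cost 8 (ratio 1/8).
Greedy total install cost: 2 + 8 + 8 = 18. (The true optimum is 13, so greedy overshoots here.)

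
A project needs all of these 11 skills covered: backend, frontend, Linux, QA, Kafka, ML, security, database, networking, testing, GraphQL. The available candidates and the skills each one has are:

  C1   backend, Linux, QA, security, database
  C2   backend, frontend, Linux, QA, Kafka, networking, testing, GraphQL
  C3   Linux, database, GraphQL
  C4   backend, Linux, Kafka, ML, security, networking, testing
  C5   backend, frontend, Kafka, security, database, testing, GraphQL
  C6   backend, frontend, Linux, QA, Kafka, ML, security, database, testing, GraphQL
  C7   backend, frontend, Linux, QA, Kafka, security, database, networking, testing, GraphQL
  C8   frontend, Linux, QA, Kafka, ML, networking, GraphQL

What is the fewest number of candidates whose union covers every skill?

C2, C6 together cover {backend, frontend, Linux, QA, Kafka, ML, security, database, networking, testing, GraphQL} — every skill.
No single candidate contains all 11 skills, so 2 is optimal.

2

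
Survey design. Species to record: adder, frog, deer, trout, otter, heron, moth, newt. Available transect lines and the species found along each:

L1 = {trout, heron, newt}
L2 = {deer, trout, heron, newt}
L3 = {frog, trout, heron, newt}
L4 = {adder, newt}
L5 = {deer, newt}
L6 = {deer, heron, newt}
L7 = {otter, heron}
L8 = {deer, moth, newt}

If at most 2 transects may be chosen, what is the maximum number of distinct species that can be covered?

Choosing L3, L8 covers {frog, deer, trout, heron, moth, newt} — 6 species.
No choice of 2 transects does better; here adder, otter are left uncovered.

6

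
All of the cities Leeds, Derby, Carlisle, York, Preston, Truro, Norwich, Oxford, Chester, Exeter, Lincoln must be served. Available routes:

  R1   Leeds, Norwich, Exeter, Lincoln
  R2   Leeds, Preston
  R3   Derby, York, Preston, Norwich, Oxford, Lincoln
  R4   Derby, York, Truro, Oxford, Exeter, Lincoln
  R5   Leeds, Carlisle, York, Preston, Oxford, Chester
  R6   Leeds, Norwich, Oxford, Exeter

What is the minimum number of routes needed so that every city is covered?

3

R1, R4, R5 together cover {Leeds, Derby, Carlisle, York, Preston, Truro, Norwich, Oxford, Chester, Exeter, Lincoln} — every city.
No 2 of the 6 routes cover everything (all 15 pairs fall short), so 3 is minimum.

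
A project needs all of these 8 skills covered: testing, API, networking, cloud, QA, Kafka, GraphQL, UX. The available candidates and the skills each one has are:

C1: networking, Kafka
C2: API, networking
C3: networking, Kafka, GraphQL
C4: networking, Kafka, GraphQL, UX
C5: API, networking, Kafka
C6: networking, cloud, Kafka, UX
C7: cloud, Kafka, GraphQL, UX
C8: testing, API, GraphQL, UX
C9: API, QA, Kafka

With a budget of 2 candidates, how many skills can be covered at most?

7

Choosing C6, C8 covers {testing, API, networking, cloud, Kafka, GraphQL, UX} — 7 skills.
No choice of 2 candidates does better; here QA is left uncovered.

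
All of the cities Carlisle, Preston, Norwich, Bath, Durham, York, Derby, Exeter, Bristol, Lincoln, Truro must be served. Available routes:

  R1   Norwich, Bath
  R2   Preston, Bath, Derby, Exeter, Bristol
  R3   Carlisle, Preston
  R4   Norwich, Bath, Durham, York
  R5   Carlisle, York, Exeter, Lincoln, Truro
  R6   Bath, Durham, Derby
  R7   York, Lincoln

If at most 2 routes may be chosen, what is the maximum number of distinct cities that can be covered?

Choosing R2, R5 covers {Carlisle, Preston, Bath, York, Derby, Exeter, Bristol, Lincoln, Truro} — 9 cities.
No choice of 2 routes does better; here Norwich, Durham are left uncovered.

9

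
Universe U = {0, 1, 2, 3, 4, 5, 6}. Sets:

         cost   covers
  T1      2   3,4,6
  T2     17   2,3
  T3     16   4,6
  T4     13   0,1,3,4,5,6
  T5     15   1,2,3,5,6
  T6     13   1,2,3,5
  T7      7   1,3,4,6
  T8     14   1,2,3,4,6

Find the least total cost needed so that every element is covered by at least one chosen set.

26

T4, T6 cover every element at cost 13 + 13 = 26.
Any cover uses at least 2 sets; among all covering selections none totals below 26.
Greedy by coverage-per-cost would pick T1, T4, T6 for 28 — worse than the optimum 26.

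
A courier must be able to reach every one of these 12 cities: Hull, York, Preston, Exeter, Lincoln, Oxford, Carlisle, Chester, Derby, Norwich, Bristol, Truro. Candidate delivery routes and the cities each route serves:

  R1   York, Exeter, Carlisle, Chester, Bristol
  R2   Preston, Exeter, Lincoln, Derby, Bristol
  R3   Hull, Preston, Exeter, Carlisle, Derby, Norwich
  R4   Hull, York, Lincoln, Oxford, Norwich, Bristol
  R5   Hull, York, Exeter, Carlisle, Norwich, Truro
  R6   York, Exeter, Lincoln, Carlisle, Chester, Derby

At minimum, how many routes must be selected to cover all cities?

R1, R2, R4, R5 together cover {Hull, York, Preston, Exeter, Lincoln, Oxford, Carlisle, Chester, Derby, Norwich, Bristol, Truro} — every city.
No 3 of the 6 routes cover everything (all 20 triples fall short), so 4 is minimum.

4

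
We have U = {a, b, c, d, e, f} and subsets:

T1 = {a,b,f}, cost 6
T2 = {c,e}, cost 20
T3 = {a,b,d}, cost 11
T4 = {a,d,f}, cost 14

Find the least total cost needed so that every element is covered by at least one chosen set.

T1, T2, T3 cover every element at cost 6 + 20 + 11 = 37.
Any cover uses at least 3 sets; among all covering selections none totals below 37.

37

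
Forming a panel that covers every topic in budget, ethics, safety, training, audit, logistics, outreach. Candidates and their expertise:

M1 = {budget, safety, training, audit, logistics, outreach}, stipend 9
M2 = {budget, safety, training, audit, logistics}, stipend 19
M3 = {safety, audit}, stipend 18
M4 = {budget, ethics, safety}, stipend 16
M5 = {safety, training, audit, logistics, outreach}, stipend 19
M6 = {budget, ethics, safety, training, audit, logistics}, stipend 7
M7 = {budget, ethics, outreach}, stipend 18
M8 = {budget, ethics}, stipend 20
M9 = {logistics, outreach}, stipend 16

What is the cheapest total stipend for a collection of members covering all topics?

16

M1, M6 cover every topic at stipend 9 + 7 = 16.
Any cover uses at least 2 members; among all covering selections none totals below 16.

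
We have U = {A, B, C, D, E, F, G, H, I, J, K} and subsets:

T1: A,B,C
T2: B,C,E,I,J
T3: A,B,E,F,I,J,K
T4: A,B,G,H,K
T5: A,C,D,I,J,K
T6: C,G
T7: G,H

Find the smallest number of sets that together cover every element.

T3, T4, T5 together cover {A, B, C, D, E, F, G, H, I, J, K} — every element.
No 2 of the 7 sets cover everything (all 21 pairs fall short), so 3 is minimum.

3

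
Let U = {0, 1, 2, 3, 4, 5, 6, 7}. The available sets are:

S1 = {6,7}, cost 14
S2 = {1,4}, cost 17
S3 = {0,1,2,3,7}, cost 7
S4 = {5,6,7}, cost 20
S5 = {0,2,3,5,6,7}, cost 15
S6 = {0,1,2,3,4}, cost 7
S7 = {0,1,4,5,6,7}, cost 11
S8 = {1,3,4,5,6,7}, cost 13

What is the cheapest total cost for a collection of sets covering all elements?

18

S3, S7 cover every element at cost 7 + 11 = 18.
Any cover uses at least 2 sets; among all covering selections none totals below 18.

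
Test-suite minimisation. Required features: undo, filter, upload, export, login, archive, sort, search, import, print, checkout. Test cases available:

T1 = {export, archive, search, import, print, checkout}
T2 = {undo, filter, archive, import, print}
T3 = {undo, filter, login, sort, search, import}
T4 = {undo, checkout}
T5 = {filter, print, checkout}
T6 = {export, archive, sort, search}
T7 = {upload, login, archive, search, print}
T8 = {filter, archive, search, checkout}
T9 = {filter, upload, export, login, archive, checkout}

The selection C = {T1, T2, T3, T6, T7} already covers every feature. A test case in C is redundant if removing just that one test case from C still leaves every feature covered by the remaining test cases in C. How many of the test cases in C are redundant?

Drop T1: checkout uncovered — not redundant.
Drop T2: the rest still cover every feature — redundant.
Drop T3: the rest still cover every feature — redundant.
Drop T6: the rest still cover every feature — redundant.
Drop T7: upload uncovered — not redundant.
3 redundant: T2, T3, T6.

3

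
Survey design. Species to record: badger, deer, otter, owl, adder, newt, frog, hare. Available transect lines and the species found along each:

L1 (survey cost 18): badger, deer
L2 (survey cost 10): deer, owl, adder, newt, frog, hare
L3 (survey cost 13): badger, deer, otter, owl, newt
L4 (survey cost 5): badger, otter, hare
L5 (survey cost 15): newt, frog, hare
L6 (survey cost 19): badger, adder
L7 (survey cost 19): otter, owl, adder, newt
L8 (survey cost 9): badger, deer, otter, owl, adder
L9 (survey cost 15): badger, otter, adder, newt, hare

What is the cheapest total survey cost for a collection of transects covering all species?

15

L2, L4 cover every species at survey cost 10 + 5 = 15.
Any cover uses at least 2 transects; among all covering selections none totals below 15.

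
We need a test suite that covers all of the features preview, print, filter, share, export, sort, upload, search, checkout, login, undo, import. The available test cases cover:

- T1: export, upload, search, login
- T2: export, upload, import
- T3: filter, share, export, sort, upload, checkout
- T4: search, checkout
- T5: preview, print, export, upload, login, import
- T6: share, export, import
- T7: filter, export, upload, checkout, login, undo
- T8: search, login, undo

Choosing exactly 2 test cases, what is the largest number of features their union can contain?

Choosing T3, T5 covers {preview, print, filter, share, export, sort, upload, checkout, login, import} — 10 features.
No choice of 2 test cases does better; here search, undo are left uncovered.

10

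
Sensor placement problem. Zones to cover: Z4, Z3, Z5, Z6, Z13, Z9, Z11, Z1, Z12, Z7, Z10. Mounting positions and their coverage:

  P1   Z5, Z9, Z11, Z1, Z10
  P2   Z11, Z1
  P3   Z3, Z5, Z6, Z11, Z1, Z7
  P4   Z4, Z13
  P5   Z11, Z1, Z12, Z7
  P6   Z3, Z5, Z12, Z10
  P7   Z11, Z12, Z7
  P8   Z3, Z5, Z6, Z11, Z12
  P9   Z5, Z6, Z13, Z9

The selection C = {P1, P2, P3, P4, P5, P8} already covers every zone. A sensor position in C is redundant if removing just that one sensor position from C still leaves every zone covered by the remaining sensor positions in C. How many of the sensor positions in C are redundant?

Drop P1: Z9, Z10 uncovered — not redundant.
Drop P2: the rest still cover every zone — redundant.
Drop P3: the rest still cover every zone — redundant.
Drop P4: Z4, Z13 uncovered — not redundant.
Drop P5: the rest still cover every zone — redundant.
Drop P8: the rest still cover every zone — redundant.
4 redundant: P2, P3, P5, P8.

4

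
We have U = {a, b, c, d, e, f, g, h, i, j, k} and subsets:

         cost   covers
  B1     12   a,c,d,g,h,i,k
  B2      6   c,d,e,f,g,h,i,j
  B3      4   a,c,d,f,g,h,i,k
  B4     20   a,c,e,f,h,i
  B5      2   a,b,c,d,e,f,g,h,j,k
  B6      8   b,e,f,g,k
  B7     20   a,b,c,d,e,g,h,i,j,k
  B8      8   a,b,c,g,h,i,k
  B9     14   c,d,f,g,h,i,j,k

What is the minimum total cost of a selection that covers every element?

6

B3, B5 cover every element at cost 4 + 2 = 6.
Any cover uses at least 2 sets; among all covering selections none totals below 6.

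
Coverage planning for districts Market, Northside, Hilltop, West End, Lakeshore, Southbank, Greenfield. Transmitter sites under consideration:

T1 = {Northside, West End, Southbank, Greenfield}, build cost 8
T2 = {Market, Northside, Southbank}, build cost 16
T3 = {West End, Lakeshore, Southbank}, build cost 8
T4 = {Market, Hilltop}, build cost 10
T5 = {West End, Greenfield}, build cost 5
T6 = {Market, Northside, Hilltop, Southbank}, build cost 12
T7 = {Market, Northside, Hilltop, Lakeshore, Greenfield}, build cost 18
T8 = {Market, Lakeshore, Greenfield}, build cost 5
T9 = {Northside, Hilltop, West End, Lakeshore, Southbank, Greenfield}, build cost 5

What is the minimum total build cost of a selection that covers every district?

T8, T9 cover every district at build cost 5 + 5 = 10.
Any cover uses at least 2 transmitter sites; among all covering selections none totals below 10.

10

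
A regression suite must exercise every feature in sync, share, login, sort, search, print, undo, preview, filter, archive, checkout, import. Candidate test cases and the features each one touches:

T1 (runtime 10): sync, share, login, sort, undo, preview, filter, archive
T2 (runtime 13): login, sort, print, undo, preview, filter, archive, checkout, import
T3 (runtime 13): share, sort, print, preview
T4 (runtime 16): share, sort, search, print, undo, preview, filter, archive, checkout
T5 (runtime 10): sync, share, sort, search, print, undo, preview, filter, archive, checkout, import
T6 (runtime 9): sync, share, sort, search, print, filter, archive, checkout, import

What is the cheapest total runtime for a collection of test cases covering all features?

T1, T6 cover every feature at runtime 10 + 9 = 19.
Any cover uses at least 2 test cases; among all covering selections none totals below 19.
Greedy by coverage-per-runtime would pick T5, T1 for 20 — worse than the optimum 19.

19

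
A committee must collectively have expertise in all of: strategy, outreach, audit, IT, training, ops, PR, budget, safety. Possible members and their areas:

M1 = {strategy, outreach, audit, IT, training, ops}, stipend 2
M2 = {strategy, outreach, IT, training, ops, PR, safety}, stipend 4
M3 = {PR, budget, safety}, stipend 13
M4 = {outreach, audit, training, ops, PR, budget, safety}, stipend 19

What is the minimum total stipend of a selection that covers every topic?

15

M1, M3 cover every topic at stipend 2 + 13 = 15.
Any cover uses at least 2 members; among all covering selections none totals below 15.
Greedy by coverage-per-stipend would pick M1, M2, M3 for 19 — worse than the optimum 15.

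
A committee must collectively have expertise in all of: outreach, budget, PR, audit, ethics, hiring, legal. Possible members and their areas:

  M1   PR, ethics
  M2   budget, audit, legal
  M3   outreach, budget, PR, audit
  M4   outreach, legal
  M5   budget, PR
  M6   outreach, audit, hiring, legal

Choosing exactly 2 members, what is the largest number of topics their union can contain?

6

Choosing M1, M6 covers {outreach, PR, audit, ethics, hiring, legal} — 6 topics.
No choice of 2 members does better; here budget is left uncovered.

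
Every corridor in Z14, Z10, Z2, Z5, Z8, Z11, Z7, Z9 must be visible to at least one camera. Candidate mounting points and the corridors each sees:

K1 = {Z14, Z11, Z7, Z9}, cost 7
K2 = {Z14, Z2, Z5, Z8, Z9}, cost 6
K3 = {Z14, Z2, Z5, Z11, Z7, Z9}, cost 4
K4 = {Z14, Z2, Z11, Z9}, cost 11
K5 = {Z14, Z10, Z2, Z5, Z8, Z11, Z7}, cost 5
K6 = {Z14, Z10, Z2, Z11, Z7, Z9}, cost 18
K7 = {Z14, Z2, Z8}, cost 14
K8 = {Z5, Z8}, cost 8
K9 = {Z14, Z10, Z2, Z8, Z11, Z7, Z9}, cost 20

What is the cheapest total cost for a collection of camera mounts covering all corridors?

K3, K5 cover every corridor at cost 4 + 5 = 9.
Any cover uses at least 2 camera mounts; among all covering selections none totals below 9.

9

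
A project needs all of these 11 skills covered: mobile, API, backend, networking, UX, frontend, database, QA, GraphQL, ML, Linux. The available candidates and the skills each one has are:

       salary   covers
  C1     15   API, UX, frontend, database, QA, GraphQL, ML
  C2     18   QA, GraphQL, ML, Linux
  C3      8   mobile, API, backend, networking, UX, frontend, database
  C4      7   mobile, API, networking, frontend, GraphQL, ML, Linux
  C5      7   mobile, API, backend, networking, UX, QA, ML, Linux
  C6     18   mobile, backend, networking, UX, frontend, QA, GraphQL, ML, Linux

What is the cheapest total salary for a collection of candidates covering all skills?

C1, C5 cover every skill at salary 15 + 7 = 22.
Any cover uses at least 2 candidates; among all covering selections none totals below 22.

22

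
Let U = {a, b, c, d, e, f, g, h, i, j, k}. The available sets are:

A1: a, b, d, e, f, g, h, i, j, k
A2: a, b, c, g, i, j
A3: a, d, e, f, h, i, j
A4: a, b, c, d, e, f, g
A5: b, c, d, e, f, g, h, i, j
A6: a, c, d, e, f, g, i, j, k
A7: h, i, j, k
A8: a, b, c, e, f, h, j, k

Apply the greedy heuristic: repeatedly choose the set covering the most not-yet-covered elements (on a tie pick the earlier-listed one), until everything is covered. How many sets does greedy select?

2

Pick 1: A1 covers 10 new elements (a, b, d, e, f, g, h, i, j, k).
Pick 2: A2 covers 1 new elements (c).
Greedy uses 2 sets.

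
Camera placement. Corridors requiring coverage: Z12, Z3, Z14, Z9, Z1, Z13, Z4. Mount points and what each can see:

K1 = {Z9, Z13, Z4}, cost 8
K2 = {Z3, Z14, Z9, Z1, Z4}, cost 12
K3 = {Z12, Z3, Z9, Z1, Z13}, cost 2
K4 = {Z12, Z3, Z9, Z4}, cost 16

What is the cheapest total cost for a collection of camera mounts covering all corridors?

14

K2, K3 cover every corridor at cost 12 + 2 = 14.
Any cover uses at least 2 camera mounts; among all covering selections none totals below 14.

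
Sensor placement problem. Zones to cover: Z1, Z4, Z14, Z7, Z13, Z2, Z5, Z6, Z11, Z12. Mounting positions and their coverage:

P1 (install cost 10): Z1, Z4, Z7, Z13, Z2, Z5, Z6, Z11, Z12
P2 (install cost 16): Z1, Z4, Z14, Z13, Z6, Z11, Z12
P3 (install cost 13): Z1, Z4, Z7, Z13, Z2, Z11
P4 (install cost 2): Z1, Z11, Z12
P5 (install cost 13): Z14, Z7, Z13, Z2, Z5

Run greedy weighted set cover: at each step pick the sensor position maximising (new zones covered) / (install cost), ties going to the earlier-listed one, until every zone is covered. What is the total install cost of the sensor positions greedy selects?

25

Pick 1: P4 adds 3 new (Z1, Z11, Z12) at install cost 2 (ratio 3/2).
Pick 2: P1 adds 6 new (Z4, Z7, Z13, Z2, Z5, Z6) at install cost 10 (ratio 6/10).
Pick 3: P5 adds 1 new (Z14) at install cost 13 (ratio 1/13).
Greedy total install cost: 2 + 10 + 13 = 25. (The true optimum is 23, so greedy overshoots here.)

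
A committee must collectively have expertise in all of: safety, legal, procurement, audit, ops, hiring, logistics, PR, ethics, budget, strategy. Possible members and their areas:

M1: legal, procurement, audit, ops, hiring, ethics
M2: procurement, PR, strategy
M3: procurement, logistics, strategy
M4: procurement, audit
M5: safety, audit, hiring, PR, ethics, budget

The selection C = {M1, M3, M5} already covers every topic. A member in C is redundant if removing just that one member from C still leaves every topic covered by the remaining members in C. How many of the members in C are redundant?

Drop M1: legal, ops uncovered — not redundant.
Drop M3: logistics, strategy uncovered — not redundant.
Drop M5: safety, PR, budget uncovered — not redundant.
None of the members in C is redundant.

0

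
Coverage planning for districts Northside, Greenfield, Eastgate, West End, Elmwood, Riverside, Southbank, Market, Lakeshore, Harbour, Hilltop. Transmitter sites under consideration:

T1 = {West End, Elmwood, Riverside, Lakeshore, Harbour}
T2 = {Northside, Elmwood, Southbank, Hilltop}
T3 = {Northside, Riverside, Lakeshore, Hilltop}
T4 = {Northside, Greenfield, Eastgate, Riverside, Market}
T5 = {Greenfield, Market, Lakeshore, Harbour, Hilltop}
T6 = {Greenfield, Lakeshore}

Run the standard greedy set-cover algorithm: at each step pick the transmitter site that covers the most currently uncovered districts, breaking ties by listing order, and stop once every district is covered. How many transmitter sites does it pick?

Pick 1: T1 covers 5 new districts (West End, Elmwood, Riverside, Lakeshore, Harbour).
Pick 2: T4 covers 4 new districts (Northside, Greenfield, Eastgate, Market).
Pick 3: T2 covers 2 new districts (Southbank, Hilltop).
Greedy uses 3 transmitter sites.

3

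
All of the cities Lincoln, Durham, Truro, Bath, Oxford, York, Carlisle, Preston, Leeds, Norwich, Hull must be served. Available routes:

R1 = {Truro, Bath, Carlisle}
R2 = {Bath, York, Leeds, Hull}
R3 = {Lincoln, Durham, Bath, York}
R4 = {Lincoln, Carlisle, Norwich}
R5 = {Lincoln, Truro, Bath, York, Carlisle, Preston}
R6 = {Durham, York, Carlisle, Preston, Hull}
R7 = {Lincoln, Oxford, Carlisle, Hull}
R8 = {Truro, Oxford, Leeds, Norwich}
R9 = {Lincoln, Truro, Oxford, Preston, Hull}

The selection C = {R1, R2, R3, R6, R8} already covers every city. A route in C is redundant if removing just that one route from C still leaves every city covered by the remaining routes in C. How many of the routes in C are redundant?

2

Drop R1: the rest still cover every city — redundant.
Drop R2: the rest still cover every city — redundant.
Drop R3: Lincoln uncovered — not redundant.
Drop R6: Preston uncovered — not redundant.
Drop R8: Oxford, Norwich uncovered — not redundant.
2 redundant: R1, R2.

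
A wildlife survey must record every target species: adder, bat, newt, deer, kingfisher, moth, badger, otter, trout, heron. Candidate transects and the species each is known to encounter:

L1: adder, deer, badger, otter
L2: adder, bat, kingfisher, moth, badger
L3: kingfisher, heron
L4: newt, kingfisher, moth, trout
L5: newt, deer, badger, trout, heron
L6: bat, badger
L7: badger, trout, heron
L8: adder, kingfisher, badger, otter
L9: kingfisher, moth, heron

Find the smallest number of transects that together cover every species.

L1, L2, L5 together cover {adder, bat, newt, deer, kingfisher, moth, badger, otter, trout, heron} — every species.
No 2 of the 9 transects cover everything (all 36 pairs fall short), so 3 is minimum.

3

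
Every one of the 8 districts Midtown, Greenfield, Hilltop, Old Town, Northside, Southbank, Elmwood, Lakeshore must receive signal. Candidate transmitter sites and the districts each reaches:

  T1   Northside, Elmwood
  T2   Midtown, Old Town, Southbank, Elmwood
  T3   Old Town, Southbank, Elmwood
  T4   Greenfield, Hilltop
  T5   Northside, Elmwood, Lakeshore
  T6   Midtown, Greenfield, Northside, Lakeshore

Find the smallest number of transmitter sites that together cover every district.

3

T2, T4, T5 together cover {Midtown, Greenfield, Hilltop, Old Town, Northside, Southbank, Elmwood, Lakeshore} — every district.
No 2 of the 6 transmitter sites cover everything (all 15 pairs fall short), so 3 is minimum.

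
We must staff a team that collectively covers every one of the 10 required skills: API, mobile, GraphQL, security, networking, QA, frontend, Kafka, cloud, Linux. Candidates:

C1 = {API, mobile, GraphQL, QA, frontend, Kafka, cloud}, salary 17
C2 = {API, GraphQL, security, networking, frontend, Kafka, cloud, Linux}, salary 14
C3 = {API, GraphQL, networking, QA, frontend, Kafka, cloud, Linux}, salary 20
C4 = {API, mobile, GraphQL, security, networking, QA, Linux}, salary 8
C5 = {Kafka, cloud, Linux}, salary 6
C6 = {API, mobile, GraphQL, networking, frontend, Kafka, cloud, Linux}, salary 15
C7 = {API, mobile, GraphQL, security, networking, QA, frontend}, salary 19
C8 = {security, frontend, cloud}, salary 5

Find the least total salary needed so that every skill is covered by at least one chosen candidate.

19

C4, C5, C8 cover every skill at salary 8 + 6 + 5 = 19.
Any cover uses at least 2 candidates; among all covering selections none totals below 19.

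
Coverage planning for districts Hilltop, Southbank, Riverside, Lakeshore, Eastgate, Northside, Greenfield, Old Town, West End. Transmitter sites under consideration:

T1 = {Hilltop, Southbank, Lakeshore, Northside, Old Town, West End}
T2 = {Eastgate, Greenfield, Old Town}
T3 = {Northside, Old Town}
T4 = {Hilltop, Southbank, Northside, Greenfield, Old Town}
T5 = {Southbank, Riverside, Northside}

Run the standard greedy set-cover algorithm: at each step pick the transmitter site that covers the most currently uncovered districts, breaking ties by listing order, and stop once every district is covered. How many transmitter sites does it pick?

3

Pick 1: T1 covers 6 new districts (Hilltop, Southbank, Lakeshore, Northside, Old Town, West End).
Pick 2: T2 covers 2 new districts (Eastgate, Greenfield).
Pick 3: T5 covers 1 new districts (Riverside).
Greedy uses 3 transmitter sites.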